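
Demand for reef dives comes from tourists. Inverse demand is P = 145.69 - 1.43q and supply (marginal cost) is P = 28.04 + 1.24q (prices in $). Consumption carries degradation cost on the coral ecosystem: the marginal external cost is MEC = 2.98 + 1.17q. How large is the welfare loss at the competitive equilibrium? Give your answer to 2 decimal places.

DWL = $387.24

Market equilibrium (private): 28.04 + 1.24q = 145.69 - 1.43q → q_m = 44.0637.
Social marginal benefit = demand − MEC = 142.71 - 2.60q.
Set SMB = MC: 142.71 - 2.60q = 28.04 + 1.24q → q* = 29.8620.
Height of the DWL triangle at q_m is MC(q_m) − SMB(q_m) = MEC(q_m) = 54.5345.
DWL = ½ × 14.2017 × 54.5345 = 387.2413.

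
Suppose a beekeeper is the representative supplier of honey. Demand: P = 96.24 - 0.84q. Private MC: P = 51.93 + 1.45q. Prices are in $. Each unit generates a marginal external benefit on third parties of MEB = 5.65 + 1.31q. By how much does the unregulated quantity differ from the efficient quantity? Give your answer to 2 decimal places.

31.63 units

Market equilibrium (private): 51.93 + 1.45q = 96.24 - 0.84q → q_m = 19.3493.
Social marginal cost = private MC − MEB = 46.28 + 0.14q.
Set SMC = demand: 46.28 + 0.14q = 96.24 - 0.84q → q* = 50.9796.
Gap = |19.3493 − 50.9796| = 31.6303.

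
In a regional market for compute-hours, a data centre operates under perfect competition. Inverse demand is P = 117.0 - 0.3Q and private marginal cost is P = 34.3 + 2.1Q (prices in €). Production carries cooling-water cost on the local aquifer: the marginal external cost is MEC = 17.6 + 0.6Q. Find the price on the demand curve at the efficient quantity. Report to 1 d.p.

P = €110.5

Social marginal cost = private MC + MEC = 51.9 + 2.7Q.
Set SMC = demand: 51.9 + 2.7Q = 117.0 - 0.3Q → Q* = 21.7000.
Consumer price on the demand curve at Q*: 117.0 − 0.3×21.7000 = 110.4900.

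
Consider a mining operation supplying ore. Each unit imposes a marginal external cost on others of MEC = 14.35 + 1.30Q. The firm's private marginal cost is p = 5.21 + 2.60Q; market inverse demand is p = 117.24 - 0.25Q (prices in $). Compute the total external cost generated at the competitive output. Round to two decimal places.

Market equilibrium (private): 5.21 + 2.60Q = 117.24 - 0.25Q → Q_m = 39.3088.
Total external cost = ∫₀^{Q_m} (14.35 + 1.30Q) dQ = 14.35×39.3088 + ½×1.30×39.3088² = 1568.4494.

$1568.45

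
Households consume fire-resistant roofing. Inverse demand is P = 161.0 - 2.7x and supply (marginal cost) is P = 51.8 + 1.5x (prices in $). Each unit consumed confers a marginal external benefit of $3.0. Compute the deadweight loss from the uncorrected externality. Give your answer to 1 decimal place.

DWL = $1.1

Market equilibrium (private): 51.8 + 1.5x = 161.0 - 2.7x → x_m = 26.0000.
Social marginal benefit = demand + MEB = 164.0 - 2.7x.
Set SMB = MC: 164.0 - 2.7x = 51.8 + 1.5x → x* = 26.7143.
Height of the DWL triangle at x_m is SMB(x_m) − MC(x_m) = MEB(x_m) = 3.0000.
DWL = ½ × 0.7143 × 3.0000 = 1.0715.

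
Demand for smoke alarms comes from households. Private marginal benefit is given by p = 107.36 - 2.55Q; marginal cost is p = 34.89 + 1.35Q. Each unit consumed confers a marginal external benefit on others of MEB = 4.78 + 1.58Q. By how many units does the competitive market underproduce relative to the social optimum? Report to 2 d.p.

14.72 units

Market equilibrium (private): 34.89 + 1.35Q = 107.36 - 2.55Q → Q_m = 18.5821.
Social marginal benefit = demand + MEB = 112.14 - 0.97Q.
Set SMB = MC: 112.14 - 0.97Q = 34.89 + 1.35Q → Q* = 33.2974.
Gap = |18.5821 − 33.2974| = 14.7153.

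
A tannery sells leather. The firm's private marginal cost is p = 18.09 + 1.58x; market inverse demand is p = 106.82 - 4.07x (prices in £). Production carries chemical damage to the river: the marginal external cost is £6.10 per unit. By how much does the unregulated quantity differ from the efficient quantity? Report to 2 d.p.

Market equilibrium (private): 18.09 + 1.58x = 106.82 - 4.07x → x_m = 15.7044.
Social marginal cost = private MC + MEC = 24.19 + 1.58x.
Set SMC = demand: 24.19 + 1.58x = 106.82 - 4.07x → x* = 14.6248.
Gap = |15.7044 − 14.6248| = 1.0796.

1.08 units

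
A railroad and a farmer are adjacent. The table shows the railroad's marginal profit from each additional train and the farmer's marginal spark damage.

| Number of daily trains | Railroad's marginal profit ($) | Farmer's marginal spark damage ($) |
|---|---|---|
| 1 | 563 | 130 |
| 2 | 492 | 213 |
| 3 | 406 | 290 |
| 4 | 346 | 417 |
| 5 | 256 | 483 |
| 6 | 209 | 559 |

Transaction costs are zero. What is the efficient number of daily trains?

Bargaining reaches the level where marginal profit last exceeds marginal spark damage.
That holds through level 3 (406 ≥ 290) but not at 4 (346 < 417).

3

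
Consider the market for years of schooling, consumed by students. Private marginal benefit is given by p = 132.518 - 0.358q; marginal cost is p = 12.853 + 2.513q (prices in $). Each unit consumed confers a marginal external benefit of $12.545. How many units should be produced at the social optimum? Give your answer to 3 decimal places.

q* = 46.050

Social marginal benefit = demand + MEB = 145.063 - 0.358q.
Set SMB = MC: 145.063 - 0.358q = 12.853 + 2.513q → q* = 46.0502.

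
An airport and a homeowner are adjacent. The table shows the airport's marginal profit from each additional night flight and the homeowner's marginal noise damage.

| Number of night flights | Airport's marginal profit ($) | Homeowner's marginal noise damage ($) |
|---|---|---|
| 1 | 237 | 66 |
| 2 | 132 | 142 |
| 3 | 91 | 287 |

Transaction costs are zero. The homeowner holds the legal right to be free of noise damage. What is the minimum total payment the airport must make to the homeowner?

Efficient level: marginal profit ≥ marginal noise damage through level 1, so k* = 1.
With the homeowner holding the right, the airport must at least compensate total damage at k*: 66 = 66.

$66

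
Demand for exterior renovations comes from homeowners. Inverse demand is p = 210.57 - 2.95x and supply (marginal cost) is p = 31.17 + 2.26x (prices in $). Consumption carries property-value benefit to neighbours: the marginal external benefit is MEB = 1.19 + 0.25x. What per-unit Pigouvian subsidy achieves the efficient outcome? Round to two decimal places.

subsidy = $10.29 per unit

Social marginal benefit = demand + MEB = 211.76 - 2.70x.
Set SMB = MC: 211.76 - 2.70x = 31.17 + 2.26x → x* = 36.4093.
The Pigouvian subsidy equals MEB at x*: 1.19 + 0.25×36.4093 = 10.2923.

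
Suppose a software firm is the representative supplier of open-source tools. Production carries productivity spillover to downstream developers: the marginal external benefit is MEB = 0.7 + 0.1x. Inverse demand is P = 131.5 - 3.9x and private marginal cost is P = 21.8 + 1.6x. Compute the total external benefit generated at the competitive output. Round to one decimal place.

Market equilibrium (private): 21.8 + 1.6x = 131.5 - 3.9x → x_m = 19.9455.
Total external benefit = ∫₀^{x_m} (0.7 + 0.1x) dx = 0.7×19.9455 + ½×0.1×19.9455² = 33.8530.

33.9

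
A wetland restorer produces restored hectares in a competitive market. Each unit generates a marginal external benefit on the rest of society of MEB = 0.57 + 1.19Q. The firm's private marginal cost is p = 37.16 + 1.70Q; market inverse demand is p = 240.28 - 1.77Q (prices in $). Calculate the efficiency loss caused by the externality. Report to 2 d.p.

DWL = $1081.57

Market equilibrium (private): 37.16 + 1.70Q = 240.28 - 1.77Q → Q_m = 58.5360.
Social marginal cost = private MC − MEB = 36.59 + 0.51Q.
Set SMC = demand: 36.59 + 0.51Q = 240.28 - 1.77Q → Q* = 89.3377.
Height of the DWL triangle at Q_m is demand(Q_m) − SMC(Q_m) = MEB(Q_m) = 70.2279.
DWL = ½ × 30.8017 × 70.2279 = 1081.5694.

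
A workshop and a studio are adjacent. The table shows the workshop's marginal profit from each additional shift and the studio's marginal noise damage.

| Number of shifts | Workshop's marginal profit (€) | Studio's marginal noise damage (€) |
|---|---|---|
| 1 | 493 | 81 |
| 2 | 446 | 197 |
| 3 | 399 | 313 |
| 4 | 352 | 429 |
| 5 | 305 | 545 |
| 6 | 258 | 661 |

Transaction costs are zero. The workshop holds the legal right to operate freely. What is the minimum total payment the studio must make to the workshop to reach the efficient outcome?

Left alone the workshop would choose level 6 (marginal profit stays positive).
Efficient level: k* = 3 (marginal profit ≥ marginal noise damage through 3).
The studio must at least cover the workshop's forgone profit from cutting 6→3: 352 + 305 + 258 = 915.

€915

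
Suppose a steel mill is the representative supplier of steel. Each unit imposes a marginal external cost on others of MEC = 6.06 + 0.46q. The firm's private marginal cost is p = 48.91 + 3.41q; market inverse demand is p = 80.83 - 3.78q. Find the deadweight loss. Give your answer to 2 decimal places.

Market equilibrium (private): 48.91 + 3.41q = 80.83 - 3.78q → q_m = 4.4395.
Social marginal cost = private MC + MEC = 54.97 + 3.87q.
Set SMC = demand: 54.97 + 3.87q = 80.83 - 3.78q → q* = 3.3804.
Between q* and q_m the wedge SMC − demand runs linearly from 0 to MEC(q_m), so the loss is a triangle.
DWL = ½ × 1.0591 × 8.1022 = 4.2905.

DWL = 4.29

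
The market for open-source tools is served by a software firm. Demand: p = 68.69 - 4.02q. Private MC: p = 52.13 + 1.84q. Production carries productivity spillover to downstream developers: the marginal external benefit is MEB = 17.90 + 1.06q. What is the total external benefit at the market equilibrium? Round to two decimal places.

54.82

Market equilibrium (private): 52.13 + 1.84q = 68.69 - 4.02q → q_m = 2.8259.
Total external benefit = ∫₀^{q_m} (17.90 + 1.06q) dq = 17.90×2.8259 + ½×1.06×2.8259² = 54.8160.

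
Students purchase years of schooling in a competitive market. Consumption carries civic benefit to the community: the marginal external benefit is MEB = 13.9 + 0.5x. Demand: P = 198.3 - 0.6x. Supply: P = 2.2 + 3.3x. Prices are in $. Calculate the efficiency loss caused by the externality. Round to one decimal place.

DWL = $224.1

Market equilibrium (private): 2.2 + 3.3x = 198.3 - 0.6x → x_m = 50.2821.
Social marginal benefit = demand + MEB = 212.2 - 0.1x.
Set SMB = MC: 212.2 - 0.1x = 2.2 + 3.3x → x* = 61.7647.
The loss is the area between SMB and MC from x* to x_m; with linear curves that's a triangle of height MEB(x_m).
DWL = ½ × 11.4826 × 39.0410 = 224.1461.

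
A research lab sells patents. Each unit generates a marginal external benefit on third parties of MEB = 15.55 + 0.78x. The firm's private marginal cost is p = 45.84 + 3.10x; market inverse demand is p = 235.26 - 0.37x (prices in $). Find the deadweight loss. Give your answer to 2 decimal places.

DWL = $628.05

Market equilibrium (private): 45.84 + 3.10x = 235.26 - 0.37x → x_m = 54.5879.
Social marginal cost = private MC − MEB = 30.29 + 2.32x.
Set SMC = demand: 30.29 + 2.32x = 235.26 - 0.37x → x* = 76.1970.
The loss is the area between SMC and demand from x* to x_m; with linear curves that's a triangle of height MEB(x_m).
DWL = ½ × 21.6091 × 58.1286 = 628.0534.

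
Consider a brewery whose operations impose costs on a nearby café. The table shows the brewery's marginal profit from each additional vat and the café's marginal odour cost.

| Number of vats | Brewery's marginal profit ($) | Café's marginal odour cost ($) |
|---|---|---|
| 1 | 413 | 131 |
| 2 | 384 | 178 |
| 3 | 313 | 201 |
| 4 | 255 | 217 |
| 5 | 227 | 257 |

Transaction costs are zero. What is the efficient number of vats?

Bargaining reaches the level where marginal profit last exceeds marginal odour cost.
That holds through level 4 (255 ≥ 217) but not at 5 (227 < 257).

4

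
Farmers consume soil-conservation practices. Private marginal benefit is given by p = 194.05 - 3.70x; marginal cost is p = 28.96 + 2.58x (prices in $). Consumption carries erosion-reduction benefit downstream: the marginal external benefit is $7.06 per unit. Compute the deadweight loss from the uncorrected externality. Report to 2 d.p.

DWL = $3.97

Market equilibrium (private): 28.96 + 2.58x = 194.05 - 3.70x → x_m = 26.2882.
Social marginal benefit = demand + MEB = 201.11 - 3.70x.
Set SMB = MC: 201.11 - 3.70x = 28.96 + 2.58x → x* = 27.4124.
Between x* and x_m the wedge SMB − MC runs linearly from 0 to MEB(x_m), so the loss is a triangle.
DWL = ½ × 1.1242 × 7.0600 = 3.9684.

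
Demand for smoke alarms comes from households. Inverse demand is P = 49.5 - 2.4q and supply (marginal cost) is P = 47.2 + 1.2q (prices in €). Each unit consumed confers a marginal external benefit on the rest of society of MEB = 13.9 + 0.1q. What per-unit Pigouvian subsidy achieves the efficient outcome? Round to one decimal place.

subsidy = €14.4 per unit

Social marginal benefit = demand + MEB = 63.4 - 2.3q.
Set SMB = MC: 63.4 - 2.3q = 47.2 + 1.2q → q* = 4.6286.
The Pigouvian subsidy equals MEB at q*: 13.9 + 0.1×4.6286 = 14.3629.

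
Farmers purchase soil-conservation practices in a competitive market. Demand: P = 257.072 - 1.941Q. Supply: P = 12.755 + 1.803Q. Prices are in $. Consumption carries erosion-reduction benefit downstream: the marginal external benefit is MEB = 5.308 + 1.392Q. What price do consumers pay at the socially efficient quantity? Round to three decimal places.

Social marginal benefit = demand + MEB = 262.380 - 0.549Q.
Set SMB = MC: 262.380 - 0.549Q = 12.755 + 1.803Q → Q* = 106.1331.
Consumer price on the demand curve at Q*: 257.072 − 1.941×106.1331 = 51.0677.

P = $51.068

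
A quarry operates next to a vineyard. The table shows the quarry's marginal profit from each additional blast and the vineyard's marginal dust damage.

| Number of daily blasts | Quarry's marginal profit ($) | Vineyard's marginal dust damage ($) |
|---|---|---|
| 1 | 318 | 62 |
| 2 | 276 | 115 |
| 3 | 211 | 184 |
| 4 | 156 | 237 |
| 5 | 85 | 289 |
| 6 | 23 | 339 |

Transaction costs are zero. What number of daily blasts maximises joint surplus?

Bargaining reaches the level where marginal profit last exceeds marginal dust damage.
That holds through level 3 (211 ≥ 184) but not at 4 (156 < 237).

3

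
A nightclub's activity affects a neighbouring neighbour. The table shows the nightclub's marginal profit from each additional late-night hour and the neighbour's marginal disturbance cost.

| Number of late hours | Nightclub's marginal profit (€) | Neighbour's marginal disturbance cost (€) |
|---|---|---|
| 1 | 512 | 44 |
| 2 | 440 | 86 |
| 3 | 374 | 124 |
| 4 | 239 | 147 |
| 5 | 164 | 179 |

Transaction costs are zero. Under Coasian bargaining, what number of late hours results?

4

Bargaining reaches the level where marginal profit last exceeds marginal disturbance cost.
That holds through level 4 (239 ≥ 147) but not at 5 (164 < 179).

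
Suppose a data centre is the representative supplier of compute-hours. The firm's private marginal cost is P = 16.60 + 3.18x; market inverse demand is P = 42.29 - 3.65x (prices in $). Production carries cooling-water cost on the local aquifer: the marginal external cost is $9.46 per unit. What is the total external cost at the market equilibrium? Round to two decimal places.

$35.58

Market equilibrium (private): 16.60 + 3.18x = 42.29 - 3.65x → x_m = 3.7613.
Total external cost = MEC × x_m = 9.46 × 3.7613 = 35.5819.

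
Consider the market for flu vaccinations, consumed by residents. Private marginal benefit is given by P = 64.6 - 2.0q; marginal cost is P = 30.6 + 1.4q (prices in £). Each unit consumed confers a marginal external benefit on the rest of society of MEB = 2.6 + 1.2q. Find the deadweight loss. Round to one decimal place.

Market equilibrium (private): 30.6 + 1.4q = 64.6 - 2.0q → q_m = 10.0000.
Social marginal benefit = demand + MEB = 67.2 - 0.8q.
Set SMB = MC: 67.2 - 0.8q = 30.6 + 1.4q → q* = 16.6364.
The welfare-loss triangle has base |q_m − q*| and height MEB(q_m) (the vertical gap between SMB and MC is zero at q* and MEB at q_m).
DWL = ½ × 6.6364 × 14.6000 = 48.4457.

DWL = £48.4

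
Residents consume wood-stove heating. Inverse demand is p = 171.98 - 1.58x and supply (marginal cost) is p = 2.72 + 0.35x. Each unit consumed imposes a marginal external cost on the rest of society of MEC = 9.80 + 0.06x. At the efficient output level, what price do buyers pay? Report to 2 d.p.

P = 45.37

Social marginal benefit = demand − MEC = 162.18 - 1.64x.
Set SMB = MC: 162.18 - 1.64x = 2.72 + 0.35x → x* = 80.1307.
Consumer price on the demand curve at x*: 171.98 − 1.58×80.1307 = 45.3735.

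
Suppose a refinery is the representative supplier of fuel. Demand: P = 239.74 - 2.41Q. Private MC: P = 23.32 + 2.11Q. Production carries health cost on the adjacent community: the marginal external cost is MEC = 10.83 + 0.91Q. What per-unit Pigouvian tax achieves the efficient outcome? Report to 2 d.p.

tax = 45.28 per unit

Social marginal cost = private MC + MEC = 34.15 + 3.02Q.
Set SMC = demand: 34.15 + 3.02Q = 239.74 - 2.41Q → Q* = 37.8619.
The Pigouvian tax equals MEC at Q*: 10.83 + 0.91×37.8619 = 45.2843.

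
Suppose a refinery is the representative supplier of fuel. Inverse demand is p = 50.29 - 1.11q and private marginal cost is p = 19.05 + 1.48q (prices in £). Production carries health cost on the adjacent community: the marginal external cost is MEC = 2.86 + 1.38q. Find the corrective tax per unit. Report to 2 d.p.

Social marginal cost = private MC + MEC = 21.91 + 2.86q.
Set SMC = demand: 21.91 + 2.86q = 50.29 - 1.11q → q* = 7.1486.
The Pigouvian tax equals MEC at q*: 2.86 + 1.38×7.1486 = 12.7251.

tax = £12.73 per unit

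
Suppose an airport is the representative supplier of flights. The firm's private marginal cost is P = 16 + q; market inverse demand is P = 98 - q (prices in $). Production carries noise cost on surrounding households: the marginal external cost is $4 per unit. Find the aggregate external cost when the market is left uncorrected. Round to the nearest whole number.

Market equilibrium (private): 16 + q = 98 - q → q_m = 41.0000.
Total external cost = MEC × q_m = 4 × 41.0000 = 164.0000.

$164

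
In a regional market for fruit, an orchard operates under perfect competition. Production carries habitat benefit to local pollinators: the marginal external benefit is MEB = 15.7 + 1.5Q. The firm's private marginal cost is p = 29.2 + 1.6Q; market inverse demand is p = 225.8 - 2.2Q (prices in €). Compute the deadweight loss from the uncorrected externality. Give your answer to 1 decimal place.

DWL = €1892.6

Market equilibrium (private): 29.2 + 1.6Q = 225.8 - 2.2Q → Q_m = 51.7368.
Social marginal cost = private MC − MEB = 13.5 + 0.1Q.
Set SMC = demand: 13.5 + 0.1Q = 225.8 - 2.2Q → Q* = 92.3043.
The welfare-loss triangle has base |Q_m − Q*| and height MEB(Q_m) (the vertical gap between SMC and demand is zero at Q* and MEB at Q_m).
DWL = ½ × 40.5675 × 93.3053 = 1892.5814.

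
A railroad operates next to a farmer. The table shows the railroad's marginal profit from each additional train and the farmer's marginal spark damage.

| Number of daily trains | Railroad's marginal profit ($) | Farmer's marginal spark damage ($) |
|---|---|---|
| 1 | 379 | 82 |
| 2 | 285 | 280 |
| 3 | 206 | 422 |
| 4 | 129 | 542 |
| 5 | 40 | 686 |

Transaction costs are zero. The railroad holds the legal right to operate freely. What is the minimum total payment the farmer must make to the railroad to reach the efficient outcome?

$375

Left alone the railroad would choose level 5 (marginal profit stays positive).
Efficient level: k* = 2 (marginal profit ≥ marginal spark damage through 2).
The farmer must at least cover the railroad's forgone profit from cutting 5→2: 206 + 129 + 40 = 375.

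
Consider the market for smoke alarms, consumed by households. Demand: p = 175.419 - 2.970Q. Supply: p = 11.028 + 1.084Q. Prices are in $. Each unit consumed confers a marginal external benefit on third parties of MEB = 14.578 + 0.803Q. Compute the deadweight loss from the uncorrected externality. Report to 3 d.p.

DWL = $341.767

Market equilibrium (private): 11.028 + 1.084Q = 175.419 - 2.970Q → Q_m = 40.5503.
Social marginal benefit = demand + MEB = 189.997 - 2.167Q.
Set SMB = MC: 189.997 - 2.167Q = 11.028 + 1.084Q → Q* = 55.0504.
Between Q* and Q_m the wedge SMB − MC runs linearly from 0 to MEB(Q_m), so the loss is a triangle.
DWL = ½ × 14.5001 × 47.1399 = 341.7666.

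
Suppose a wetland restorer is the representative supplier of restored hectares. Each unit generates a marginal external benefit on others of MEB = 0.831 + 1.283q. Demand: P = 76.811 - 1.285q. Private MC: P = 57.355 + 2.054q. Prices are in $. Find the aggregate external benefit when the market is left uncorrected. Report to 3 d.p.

$26.623

Market equilibrium (private): 57.355 + 2.054q = 76.811 - 1.285q → q_m = 5.8269.
Total external benefit = ∫₀^{q_m} (0.831 + 1.283q) dq = 0.831×5.8269 + ½×1.283×5.8269² = 26.6229.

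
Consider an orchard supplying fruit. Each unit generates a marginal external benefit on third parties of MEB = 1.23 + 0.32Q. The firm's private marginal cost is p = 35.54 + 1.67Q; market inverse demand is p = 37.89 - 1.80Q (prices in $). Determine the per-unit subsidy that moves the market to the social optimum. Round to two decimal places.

Social marginal cost = private MC − MEB = 34.31 + 1.35Q.
Set SMC = demand: 34.31 + 1.35Q = 37.89 - 1.80Q → Q* = 1.1365.
The Pigouvian subsidy equals MEB at Q*: 1.23 + 0.32×1.1365 = 1.5937.

subsidy = $1.59 per unit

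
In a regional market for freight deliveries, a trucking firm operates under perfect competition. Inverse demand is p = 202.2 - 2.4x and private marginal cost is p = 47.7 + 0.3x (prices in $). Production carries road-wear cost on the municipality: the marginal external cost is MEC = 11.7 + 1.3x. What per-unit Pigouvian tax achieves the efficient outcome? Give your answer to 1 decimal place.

tax = $58.1 per unit

Social marginal cost = private MC + MEC = 59.4 + 1.6x.
Set SMC = demand: 59.4 + 1.6x = 202.2 - 2.4x → x* = 35.7000.
The Pigouvian tax equals MEC at x*: 11.7 + 1.3×35.7000 = 58.1100.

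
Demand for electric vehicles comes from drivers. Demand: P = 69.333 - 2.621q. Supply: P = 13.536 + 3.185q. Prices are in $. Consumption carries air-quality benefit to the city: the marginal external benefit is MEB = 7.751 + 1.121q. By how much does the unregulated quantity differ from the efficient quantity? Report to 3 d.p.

3.954 units

Market equilibrium (private): 13.536 + 3.185q = 69.333 - 2.621q → q_m = 9.6102.
Social marginal benefit = demand + MEB = 77.084 - 1.500q.
Set SMB = MC: 77.084 - 1.500q = 13.536 + 3.185q → q* = 13.5641.
Gap = |9.6102 − 13.5641| = 3.9539.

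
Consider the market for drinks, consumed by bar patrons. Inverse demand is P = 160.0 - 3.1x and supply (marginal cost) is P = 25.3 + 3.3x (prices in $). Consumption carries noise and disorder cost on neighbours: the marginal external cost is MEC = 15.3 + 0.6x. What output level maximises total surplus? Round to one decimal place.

Social marginal benefit = demand − MEC = 144.7 - 3.7x.
Set SMB = MC: 144.7 - 3.7x = 25.3 + 3.3x → x* = 17.0571.

x* = 17.1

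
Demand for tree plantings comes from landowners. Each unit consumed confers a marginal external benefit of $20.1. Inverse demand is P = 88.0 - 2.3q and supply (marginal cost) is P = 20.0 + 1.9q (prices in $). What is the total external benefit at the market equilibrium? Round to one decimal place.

Market equilibrium (private): 20.0 + 1.9q = 88.0 - 2.3q → q_m = 16.1905.
Total external benefit = MEB × q_m = 20.1 × 16.1905 = 325.4291.

$325.4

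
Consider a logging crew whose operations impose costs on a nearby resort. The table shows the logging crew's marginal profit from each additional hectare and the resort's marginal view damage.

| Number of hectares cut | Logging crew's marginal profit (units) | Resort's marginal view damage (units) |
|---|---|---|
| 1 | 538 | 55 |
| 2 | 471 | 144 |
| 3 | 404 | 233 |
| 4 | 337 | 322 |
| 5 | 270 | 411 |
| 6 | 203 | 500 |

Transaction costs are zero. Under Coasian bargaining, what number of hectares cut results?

Bargaining reaches the level where marginal profit last exceeds marginal view damage.
That holds through level 4 (337 ≥ 322) but not at 5 (270 < 411).

4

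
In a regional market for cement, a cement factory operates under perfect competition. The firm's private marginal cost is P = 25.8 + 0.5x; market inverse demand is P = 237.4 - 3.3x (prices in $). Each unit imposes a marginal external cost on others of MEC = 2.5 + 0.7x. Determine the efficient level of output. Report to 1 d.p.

x* = 46.5

Social marginal cost = private MC + MEC = 28.3 + 1.2x.
Set SMC = demand: 28.3 + 1.2x = 237.4 - 3.3x → x* = 46.4667.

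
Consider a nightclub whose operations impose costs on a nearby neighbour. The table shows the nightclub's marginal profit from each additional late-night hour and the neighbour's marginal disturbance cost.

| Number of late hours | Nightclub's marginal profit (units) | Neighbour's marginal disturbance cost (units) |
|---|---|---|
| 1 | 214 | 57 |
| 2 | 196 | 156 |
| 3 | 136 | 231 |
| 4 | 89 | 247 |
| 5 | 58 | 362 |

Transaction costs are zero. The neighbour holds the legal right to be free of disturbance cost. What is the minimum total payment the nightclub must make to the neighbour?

213

Efficient level: marginal profit ≥ marginal disturbance cost through level 2, so k* = 2.
With the neighbour holding the right, the nightclub must at least compensate total damage at k*: 57 + 156 = 213.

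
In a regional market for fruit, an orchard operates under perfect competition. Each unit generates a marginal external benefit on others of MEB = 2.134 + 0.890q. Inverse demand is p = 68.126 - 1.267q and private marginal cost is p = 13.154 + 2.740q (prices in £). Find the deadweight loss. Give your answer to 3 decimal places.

DWL = £33.004

Market equilibrium (private): 13.154 + 2.740q = 68.126 - 1.267q → q_m = 13.7190.
Social marginal cost = private MC − MEB = 11.020 + 1.850q.
Set SMC = demand: 11.020 + 1.850q = 68.126 - 1.267q → q* = 18.3208.
The welfare-loss triangle has base |q_m − q*| and height MEB(q_m) (the vertical gap between SMC and demand is zero at q* and MEB at q_m).
DWL = ½ × 4.6018 × 14.3439 = 33.0039.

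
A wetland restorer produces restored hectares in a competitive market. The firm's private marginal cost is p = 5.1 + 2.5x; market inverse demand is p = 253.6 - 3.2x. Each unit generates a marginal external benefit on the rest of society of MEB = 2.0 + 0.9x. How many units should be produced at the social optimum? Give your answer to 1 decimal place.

x* = 52.2

Social marginal cost = private MC − MEB = 3.1 + 1.6x.
Set SMC = demand: 3.1 + 1.6x = 253.6 - 3.2x → x* = 52.1875.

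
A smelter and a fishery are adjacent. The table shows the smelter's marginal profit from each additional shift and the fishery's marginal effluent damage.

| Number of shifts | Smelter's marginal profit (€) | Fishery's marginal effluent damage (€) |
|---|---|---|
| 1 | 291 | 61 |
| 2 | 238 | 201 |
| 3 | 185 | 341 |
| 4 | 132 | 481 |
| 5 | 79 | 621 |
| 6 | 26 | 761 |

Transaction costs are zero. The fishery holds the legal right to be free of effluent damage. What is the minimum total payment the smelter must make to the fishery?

€262

Efficient level: marginal profit ≥ marginal effluent damage through level 2, so k* = 2.
With the fishery holding the right, the smelter must at least compensate total damage at k*: 61 + 201 = 262.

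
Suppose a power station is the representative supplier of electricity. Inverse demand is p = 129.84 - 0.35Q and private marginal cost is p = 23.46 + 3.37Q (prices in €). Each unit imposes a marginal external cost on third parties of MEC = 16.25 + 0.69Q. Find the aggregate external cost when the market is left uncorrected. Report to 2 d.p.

€746.83

Market equilibrium (private): 23.46 + 3.37Q = 129.84 - 0.35Q → Q_m = 28.5968.
Total external cost = ∫₀^{Q_m} (16.25 + 0.69Q) dQ = 16.25×28.5968 + ½×0.69×28.5968² = 746.8311.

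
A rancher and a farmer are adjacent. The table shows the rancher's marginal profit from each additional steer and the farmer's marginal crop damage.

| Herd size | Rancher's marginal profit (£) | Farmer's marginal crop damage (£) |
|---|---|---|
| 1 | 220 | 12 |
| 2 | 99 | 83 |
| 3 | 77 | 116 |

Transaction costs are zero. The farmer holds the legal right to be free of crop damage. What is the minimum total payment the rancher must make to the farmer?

£95

Efficient level: marginal profit ≥ marginal crop damage through level 2, so k* = 2.
With the farmer holding the right, the rancher must at least compensate total damage at k*: 12 + 83 = 95.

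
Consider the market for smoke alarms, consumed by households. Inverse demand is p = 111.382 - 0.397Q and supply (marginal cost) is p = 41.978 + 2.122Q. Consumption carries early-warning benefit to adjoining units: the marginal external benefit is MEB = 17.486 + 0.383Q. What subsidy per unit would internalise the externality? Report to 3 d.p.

subsidy = 33.066 per unit

Social marginal benefit = demand + MEB = 128.868 - 0.014Q.
Set SMB = MC: 128.868 - 0.014Q = 41.978 + 2.122Q → Q* = 40.6788.
The Pigouvian subsidy equals MEB at Q*: 17.486 + 0.383×40.6788 = 33.0660.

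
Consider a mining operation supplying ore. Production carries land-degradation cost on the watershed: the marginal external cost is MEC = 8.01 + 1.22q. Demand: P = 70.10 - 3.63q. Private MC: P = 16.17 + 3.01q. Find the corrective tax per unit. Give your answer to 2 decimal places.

tax = 15.14 per unit

Social marginal cost = private MC + MEC = 24.18 + 4.23q.
Set SMC = demand: 24.18 + 4.23q = 70.10 - 3.63q → q* = 5.8422.
The Pigouvian tax equals MEC at q*: 8.01 + 1.22×5.8422 = 15.1375.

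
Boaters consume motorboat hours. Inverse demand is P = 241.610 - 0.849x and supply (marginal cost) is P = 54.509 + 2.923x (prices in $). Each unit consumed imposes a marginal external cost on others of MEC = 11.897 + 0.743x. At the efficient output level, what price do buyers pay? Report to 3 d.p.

Social marginal benefit = demand − MEC = 229.713 - 1.592x.
Set SMB = MC: 229.713 - 1.592x = 54.509 + 2.923x → x* = 38.8049.
Consumer price on the demand curve at x*: 241.610 − 0.849×38.8049 = 208.6646.

P = $208.665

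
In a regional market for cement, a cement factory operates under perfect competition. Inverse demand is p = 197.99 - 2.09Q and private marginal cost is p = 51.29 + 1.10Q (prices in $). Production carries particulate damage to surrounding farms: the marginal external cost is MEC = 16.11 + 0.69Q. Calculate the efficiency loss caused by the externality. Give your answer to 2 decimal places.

Market equilibrium (private): 51.29 + 1.10Q = 197.99 - 2.09Q → Q_m = 45.9875.
Social marginal cost = private MC + MEC = 67.40 + 1.79Q.
Set SMC = demand: 67.40 + 1.79Q = 197.99 - 2.09Q → Q* = 33.6572.
Between Q* and Q_m the wedge SMC − demand runs linearly from 0 to MEC(Q_m), so the loss is a triangle.
DWL = ½ × 12.3303 × 47.8413 = 294.9488.

DWL = $294.95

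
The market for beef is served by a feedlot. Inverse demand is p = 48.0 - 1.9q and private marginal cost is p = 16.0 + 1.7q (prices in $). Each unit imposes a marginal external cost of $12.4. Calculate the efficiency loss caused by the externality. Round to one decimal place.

Market equilibrium (private): 16.0 + 1.7q = 48.0 - 1.9q → q_m = 8.8889.
Social marginal cost = private MC + MEC = 28.4 + 1.7q.
Set SMC = demand: 28.4 + 1.7q = 48.0 - 1.9q → q* = 5.4444.
The loss is the area between SMC and demand from q* to q_m; with linear curves that's a triangle of height MEC(q_m).
DWL = ½ × 3.4445 × 12.4000 = 21.3559.

DWL = $21.4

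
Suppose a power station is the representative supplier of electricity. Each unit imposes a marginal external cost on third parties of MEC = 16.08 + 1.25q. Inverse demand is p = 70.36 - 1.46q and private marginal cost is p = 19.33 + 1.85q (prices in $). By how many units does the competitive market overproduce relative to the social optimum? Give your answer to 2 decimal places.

Market equilibrium (private): 19.33 + 1.85q = 70.36 - 1.46q → q_m = 15.4169.
Social marginal cost = private MC + MEC = 35.41 + 3.10q.
Set SMC = demand: 35.41 + 3.10q = 70.36 - 1.46q → q* = 7.6645.
Gap = |15.4169 − 7.6645| = 7.7524.

7.75 units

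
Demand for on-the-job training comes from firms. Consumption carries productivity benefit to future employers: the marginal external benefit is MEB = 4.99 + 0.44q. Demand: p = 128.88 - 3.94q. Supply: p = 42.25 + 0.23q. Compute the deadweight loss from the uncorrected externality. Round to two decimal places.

Market equilibrium (private): 42.25 + 0.23q = 128.88 - 3.94q → q_m = 20.7746.
Social marginal benefit = demand + MEB = 133.87 - 3.50q.
Set SMB = MC: 133.87 - 3.50q = 42.25 + 0.23q → q* = 24.5630.
The loss is the area between SMB and MC from q* to q_m; with linear curves that's a triangle of height MEB(q_m).
DWL = ½ × 3.7884 × 14.1308 = 26.7666.

DWL = 26.77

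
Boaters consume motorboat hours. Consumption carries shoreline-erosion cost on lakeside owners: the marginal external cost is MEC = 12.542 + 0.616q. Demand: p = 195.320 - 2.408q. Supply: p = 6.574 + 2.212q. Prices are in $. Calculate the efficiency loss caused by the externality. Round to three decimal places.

Market equilibrium (private): 6.574 + 2.212q = 195.320 - 2.408q → q_m = 40.8541.
Social marginal benefit = demand − MEC = 182.778 - 3.024q.
Set SMB = MC: 182.778 - 3.024q = 6.574 + 2.212q → q* = 33.6524.
Between q* and q_m the wedge MC − SMB runs linearly from 0 to MEC(q_m), so the loss is a triangle.
DWL = ½ × 7.2017 × 37.7081 = 135.7812.

DWL = $135.781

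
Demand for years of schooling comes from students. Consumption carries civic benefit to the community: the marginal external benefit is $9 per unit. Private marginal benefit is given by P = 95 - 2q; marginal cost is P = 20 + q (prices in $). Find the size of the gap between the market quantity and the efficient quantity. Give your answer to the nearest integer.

3 units

Market equilibrium (private): 20 + q = 95 - 2q → q_m = 25.0000.
Social marginal benefit = demand + MEB = 104 - 2q.
Set SMB = MC: 104 - 2q = 20 + q → q* = 28.0000.
Gap = |25.0000 − 28.0000| = 3.0000.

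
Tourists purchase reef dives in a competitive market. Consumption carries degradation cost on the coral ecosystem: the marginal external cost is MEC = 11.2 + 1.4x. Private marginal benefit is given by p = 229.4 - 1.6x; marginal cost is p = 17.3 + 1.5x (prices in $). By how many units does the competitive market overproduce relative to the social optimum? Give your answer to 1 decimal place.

Market equilibrium (private): 17.3 + 1.5x = 229.4 - 1.6x → x_m = 68.4194.
Social marginal benefit = demand − MEC = 218.2 - 3.0x.
Set SMB = MC: 218.2 - 3.0x = 17.3 + 1.5x → x* = 44.6444.
Gap = |68.4194 − 44.6444| = 23.7750.

23.8 units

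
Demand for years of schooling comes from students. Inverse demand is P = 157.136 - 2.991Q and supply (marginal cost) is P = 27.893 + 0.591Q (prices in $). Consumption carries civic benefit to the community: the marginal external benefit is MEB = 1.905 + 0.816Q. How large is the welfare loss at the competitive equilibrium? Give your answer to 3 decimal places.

DWL = $177.631

Market equilibrium (private): 27.893 + 0.591Q = 157.136 - 2.991Q → Q_m = 36.0812.
Social marginal benefit = demand + MEB = 159.041 - 2.175Q.
Set SMB = MC: 159.041 - 2.175Q = 27.893 + 0.591Q → Q* = 47.4143.
The welfare-loss triangle has base |Q_m − Q*| and height MEB(Q_m) (the vertical gap between SMB and MC is zero at Q* and MEB at Q_m).
DWL = ½ × 11.3331 × 31.3473 = 177.6310.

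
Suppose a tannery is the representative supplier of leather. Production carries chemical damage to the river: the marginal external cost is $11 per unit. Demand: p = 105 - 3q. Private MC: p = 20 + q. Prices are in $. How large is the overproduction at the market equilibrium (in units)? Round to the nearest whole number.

3 units

Market equilibrium (private): 20 + q = 105 - 3q → q_m = 21.2500.
Social marginal cost = private MC + MEC = 31 + q.
Set SMC = demand: 31 + q = 105 - 3q → q* = 18.5000.
Gap = |21.2500 − 18.5000| = 2.7500.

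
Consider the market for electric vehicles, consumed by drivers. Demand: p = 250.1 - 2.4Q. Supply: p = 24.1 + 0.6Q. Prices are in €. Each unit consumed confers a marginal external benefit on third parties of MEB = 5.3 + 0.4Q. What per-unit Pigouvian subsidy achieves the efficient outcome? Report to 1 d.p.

Social marginal benefit = demand + MEB = 255.4 - 2.0Q.
Set SMB = MC: 255.4 - 2.0Q = 24.1 + 0.6Q → Q* = 88.9615.
The Pigouvian subsidy equals MEB at Q*: 5.3 + 0.4×88.9615 = 40.8846.

subsidy = €40.9 per unit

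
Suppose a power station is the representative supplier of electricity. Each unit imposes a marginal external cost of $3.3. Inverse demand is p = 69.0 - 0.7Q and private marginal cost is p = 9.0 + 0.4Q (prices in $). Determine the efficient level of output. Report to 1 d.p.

Q* = 51.5

Social marginal cost = private MC + MEC = 12.3 + 0.4Q.
Set SMC = demand: 12.3 + 0.4Q = 69.0 - 0.7Q → Q* = 51.5455.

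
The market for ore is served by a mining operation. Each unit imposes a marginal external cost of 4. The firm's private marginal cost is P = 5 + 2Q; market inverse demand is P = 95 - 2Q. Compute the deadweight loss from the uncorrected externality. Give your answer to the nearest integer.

DWL = 2

Market equilibrium (private): 5 + 2Q = 95 - 2Q → Q_m = 22.5000.
Social marginal cost = private MC + MEC = 9 + 2Q.
Set SMC = demand: 9 + 2Q = 95 - 2Q → Q* = 21.5000.
The welfare-loss triangle has base |Q_m − Q*| and height MEC(Q_m) (the vertical gap between SMC and demand is zero at Q* and MEC at Q_m).
DWL = ½ × 1.0000 × 4.0000 = 2.0000.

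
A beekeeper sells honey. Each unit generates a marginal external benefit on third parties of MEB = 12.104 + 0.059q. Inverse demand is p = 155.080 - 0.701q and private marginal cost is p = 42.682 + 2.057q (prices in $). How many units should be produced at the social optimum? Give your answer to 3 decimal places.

Social marginal cost = private MC − MEB = 30.578 + 1.998q.
Set SMC = demand: 30.578 + 1.998q = 155.080 - 0.701q → q* = 46.1289.

q* = 46.129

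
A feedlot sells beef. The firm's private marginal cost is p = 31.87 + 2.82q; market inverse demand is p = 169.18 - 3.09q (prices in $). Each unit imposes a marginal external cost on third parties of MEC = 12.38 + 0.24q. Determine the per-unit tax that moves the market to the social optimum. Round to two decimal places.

Social marginal cost = private MC + MEC = 44.25 + 3.06q.
Set SMC = demand: 44.25 + 3.06q = 169.18 - 3.09q → q* = 20.3138.
The Pigouvian tax equals MEC at q*: 12.38 + 0.24×20.3138 = 17.2553.

tax = $17.26 per unit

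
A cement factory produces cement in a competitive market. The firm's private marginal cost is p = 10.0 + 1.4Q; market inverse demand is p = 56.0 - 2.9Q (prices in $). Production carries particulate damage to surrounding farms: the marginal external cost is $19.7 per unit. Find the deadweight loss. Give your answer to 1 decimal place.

Market equilibrium (private): 10.0 + 1.4Q = 56.0 - 2.9Q → Q_m = 10.6977.
Social marginal cost = private MC + MEC = 29.7 + 1.4Q.
Set SMC = demand: 29.7 + 1.4Q = 56.0 - 2.9Q → Q* = 6.1163.
Height of the DWL triangle at Q_m is SMC(Q_m) − demand(Q_m) = MEC(Q_m) = 19.7000.
DWL = ½ × 4.5814 × 19.7000 = 45.1268.

DWL = $45.1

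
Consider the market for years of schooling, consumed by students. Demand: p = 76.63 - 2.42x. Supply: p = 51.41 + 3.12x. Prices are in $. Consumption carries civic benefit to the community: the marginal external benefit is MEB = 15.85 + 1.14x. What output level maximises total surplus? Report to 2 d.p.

Social marginal benefit = demand + MEB = 92.48 - 1.28x.
Set SMB = MC: 92.48 - 1.28x = 51.41 + 3.12x → x* = 9.3341.

x* = 9.33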